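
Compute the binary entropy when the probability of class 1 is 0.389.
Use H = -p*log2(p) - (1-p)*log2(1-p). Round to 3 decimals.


H = -0.389*log2(0.389) - 0.611*log2(0.611) = 0.964.

0.964


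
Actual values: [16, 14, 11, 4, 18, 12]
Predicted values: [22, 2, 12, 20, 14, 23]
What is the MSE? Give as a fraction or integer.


MSE = (1/6) * ((16-22)^2=36 + (14-2)^2=144 + (11-12)^2=1 + (4-20)^2=256 + (18-14)^2=16 + (12-23)^2=121). Sum = 574. MSE = 287/3.

287/3


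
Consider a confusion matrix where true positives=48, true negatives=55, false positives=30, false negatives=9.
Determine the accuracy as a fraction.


Accuracy = (TP + TN) / (TP + TN + FP + FN) = (48 + 55) / 142 = 103/142.

103/142


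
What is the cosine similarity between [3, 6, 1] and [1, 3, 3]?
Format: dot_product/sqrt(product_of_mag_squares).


dot = 24. |a|^2 = 46, |b|^2 = 19. cos = 24/sqrt(874).

24/sqrt(874)


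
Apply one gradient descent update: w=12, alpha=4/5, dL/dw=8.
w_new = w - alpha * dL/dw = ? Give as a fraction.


w_new = 12 - 4/5 * 8 = 12 - 32/5 = 28/5.

28/5


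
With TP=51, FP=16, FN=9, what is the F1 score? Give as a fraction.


Precision = 51/67 = 51/67. Recall = 51/60 = 17/20. F1 = 2*P*R/(P+R) = 102/127.

102/127


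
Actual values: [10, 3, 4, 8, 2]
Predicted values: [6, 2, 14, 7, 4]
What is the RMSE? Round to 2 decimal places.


MSE = 24.4000. RMSE = sqrt(24.4000) = 4.94.

4.94


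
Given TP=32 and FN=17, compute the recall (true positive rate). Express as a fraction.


Recall = TP / (TP + FN) = 32 / 49 = 32/49.

32/49


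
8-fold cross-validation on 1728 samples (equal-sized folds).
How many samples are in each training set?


Each validation fold has 1728/8 = 216 samples. Training set = 1728 - 216 = 1512.

1512


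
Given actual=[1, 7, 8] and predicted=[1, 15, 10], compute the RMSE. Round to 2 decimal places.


MSE = 22.6667. RMSE = sqrt(22.6667) = 4.76.

4.76


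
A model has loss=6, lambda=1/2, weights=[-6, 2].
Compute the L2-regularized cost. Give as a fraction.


L2 sq norm = sum(w^2) = 40. J = 6 + 1/2 * 40 = 26.

26


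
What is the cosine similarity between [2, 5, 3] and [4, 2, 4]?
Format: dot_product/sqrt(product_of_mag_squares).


dot = 30. |a|^2 = 38, |b|^2 = 36. cos = 30/sqrt(1368).

30/sqrt(1368)


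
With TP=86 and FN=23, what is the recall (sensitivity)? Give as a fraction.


Recall = TP / (TP + FN) = 86 / 109 = 86/109.

86/109


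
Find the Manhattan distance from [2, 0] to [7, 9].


d = sum of absolute differences: |2-7|=5 + |0-9|=9 = 14.

14


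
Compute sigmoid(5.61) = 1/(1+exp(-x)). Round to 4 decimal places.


sigma(5.61) = 1/(1+e^(-5.61)) = 1/(1+0.003661) = 1/1.003661 = 0.9964.

0.9964


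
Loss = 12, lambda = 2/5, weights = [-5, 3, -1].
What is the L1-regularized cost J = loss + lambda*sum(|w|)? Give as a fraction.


L1 norm = sum(|w|) = 9. J = 12 + 2/5 * 9 = 78/5.

78/5


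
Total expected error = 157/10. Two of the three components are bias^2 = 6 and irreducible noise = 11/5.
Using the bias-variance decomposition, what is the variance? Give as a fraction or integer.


Total error = bias^2 + variance + irreducible noise. So variance = 157/10 - 6 - 11/5 = 15/2.

15/2


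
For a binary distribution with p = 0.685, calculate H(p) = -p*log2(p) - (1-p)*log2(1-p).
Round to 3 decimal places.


H = -0.685*log2(0.685) - 0.315*log2(0.315) = 0.899.

0.899


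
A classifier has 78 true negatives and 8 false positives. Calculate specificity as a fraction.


Specificity = TN / (TN + FP) = 78 / 86 = 39/43.

39/43


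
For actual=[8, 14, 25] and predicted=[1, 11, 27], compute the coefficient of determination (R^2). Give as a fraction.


Mean(y) = 47/3. SS_res = 62. SS_tot = 446/3. R^2 = 1 - 62/(446/3) = 130/223.

130/223


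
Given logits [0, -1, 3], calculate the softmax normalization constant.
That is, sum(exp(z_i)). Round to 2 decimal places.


Denom = e^0=1.0000 + e^-1=0.3679 + e^3=20.0855. Sum = 21.4534, which rounds to 21.45.

21.45


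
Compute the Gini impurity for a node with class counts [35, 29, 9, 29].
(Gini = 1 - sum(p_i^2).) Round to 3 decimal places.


Total = 102. Proportions: 35/102, 29/102, 9/102, 29/102. sum(p_i^2) = 0.2872. Gini = 1 - 0.2872 = 0.7128, which rounds to 0.713.

0.713


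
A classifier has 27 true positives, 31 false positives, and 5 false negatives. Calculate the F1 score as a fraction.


Precision = 27/58 = 27/58. Recall = 27/32 = 27/32. F1 = 2*P*R/(P+R) = 3/5.

3/5


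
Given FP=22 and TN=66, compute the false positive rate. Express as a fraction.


FPR = FP / (FP + TN) = 22 / 88 = 1/4.

1/4


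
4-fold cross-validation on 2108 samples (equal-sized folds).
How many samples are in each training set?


Each validation fold has 2108/4 = 527 samples. Training set = 2108 - 527 = 1581.

1581


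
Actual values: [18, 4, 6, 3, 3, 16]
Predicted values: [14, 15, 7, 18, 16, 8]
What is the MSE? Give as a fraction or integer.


MSE = (1/6) * ((18-14)^2=16 + (4-15)^2=121 + (6-7)^2=1 + (3-18)^2=225 + (3-16)^2=169 + (16-8)^2=64). Sum = 596. MSE = 298/3.

298/3


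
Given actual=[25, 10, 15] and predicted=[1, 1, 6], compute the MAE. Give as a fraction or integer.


MAE = (1/3) * (|25-1|=24 + |10-1|=9 + |15-6|=9). Sum = 42. MAE = 14.

14


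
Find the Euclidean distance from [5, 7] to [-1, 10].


d = sqrt(sum of squared differences). (5--1)^2=36, (7-10)^2=9. Sum = 45.

sqrt(45)


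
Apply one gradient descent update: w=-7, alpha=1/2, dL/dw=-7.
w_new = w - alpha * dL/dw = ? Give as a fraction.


w_new = -7 - 1/2 * -7 = -7 - -7/2 = -7/2.

-7/2


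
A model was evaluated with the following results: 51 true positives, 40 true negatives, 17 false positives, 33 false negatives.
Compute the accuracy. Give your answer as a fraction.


Accuracy = (TP + TN) / (TP + TN + FP + FN) = (51 + 40) / 141 = 91/141.

91/141


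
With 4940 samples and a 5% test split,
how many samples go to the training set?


Test set = 4940 * 5% = 247. Training set = 4940 - 247 = 4693.

4693


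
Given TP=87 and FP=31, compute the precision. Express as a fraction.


Precision = TP / (TP + FP) = 87 / 118 = 87/118.

87/118


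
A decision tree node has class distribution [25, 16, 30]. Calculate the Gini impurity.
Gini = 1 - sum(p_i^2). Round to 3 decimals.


Total = 71. Proportions: 25/71, 16/71, 30/71. sum(p_i^2) = 0.3533. Gini = 1 - 0.3533 = 0.6467, which rounds to 0.647.

0.647


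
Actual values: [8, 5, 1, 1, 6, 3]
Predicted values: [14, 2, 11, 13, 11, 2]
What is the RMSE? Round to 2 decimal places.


MSE = 52.5000. RMSE = sqrt(52.5000) = 7.25.

7.25


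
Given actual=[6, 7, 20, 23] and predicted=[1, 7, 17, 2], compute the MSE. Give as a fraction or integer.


MSE = (1/4) * ((6-1)^2=25 + (7-7)^2=0 + (20-17)^2=9 + (23-2)^2=441). Sum = 475. MSE = 475/4.

475/4


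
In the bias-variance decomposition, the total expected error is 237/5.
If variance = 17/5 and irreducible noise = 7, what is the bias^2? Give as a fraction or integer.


Total error = bias^2 + variance + irreducible noise. So bias^2 = 237/5 - 17/5 - 7 = 37.

37


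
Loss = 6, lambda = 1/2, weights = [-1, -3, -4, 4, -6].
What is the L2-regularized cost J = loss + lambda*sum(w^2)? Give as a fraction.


L2 sq norm = sum(w^2) = 78. J = 6 + 1/2 * 78 = 45.

45


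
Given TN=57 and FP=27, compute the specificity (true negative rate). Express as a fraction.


Specificity = TN / (TN + FP) = 57 / 84 = 19/28.

19/28


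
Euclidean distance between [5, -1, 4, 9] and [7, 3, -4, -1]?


d = sqrt(sum of squared differences). (5-7)^2=4, (-1-3)^2=16, (4--4)^2=64, (9--1)^2=100. Sum = 184.

sqrt(184)


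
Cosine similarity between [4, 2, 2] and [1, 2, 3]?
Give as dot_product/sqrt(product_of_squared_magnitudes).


dot = 14. |a|^2 = 24, |b|^2 = 14. cos = 14/sqrt(336).

14/sqrt(336)


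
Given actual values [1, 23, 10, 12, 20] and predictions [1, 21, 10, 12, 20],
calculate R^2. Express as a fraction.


Mean(y) = 66/5. SS_res = 4. SS_tot = 1514/5. R^2 = 1 - 4/(1514/5) = 747/757.

747/757


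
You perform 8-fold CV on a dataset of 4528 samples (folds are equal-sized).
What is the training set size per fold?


Each validation fold has 4528/8 = 566 samples. Training set = 4528 - 566 = 3962.

3962


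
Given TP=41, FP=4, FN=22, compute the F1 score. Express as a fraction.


Precision = 41/45 = 41/45. Recall = 41/63 = 41/63. F1 = 2*P*R/(P+R) = 41/54.

41/54


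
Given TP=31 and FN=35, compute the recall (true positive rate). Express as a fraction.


Recall = TP / (TP + FN) = 31 / 66 = 31/66.

31/66


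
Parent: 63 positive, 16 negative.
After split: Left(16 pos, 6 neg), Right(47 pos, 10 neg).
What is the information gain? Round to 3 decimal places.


H(parent) = 0.7270. H(left) = 0.8454, H(right) = 0.6700. Weighted = (22/79)*0.8454 + (57/79)*0.6700 = 0.7188. IG = 0.7270 - 0.7188 = 0.0082, which rounds to 0.008.

0.008


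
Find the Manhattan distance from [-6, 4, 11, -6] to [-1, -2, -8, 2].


d = sum of absolute differences: |-6--1|=5 + |4--2|=6 + |11--8|=19 + |-6-2|=8 = 38.

38


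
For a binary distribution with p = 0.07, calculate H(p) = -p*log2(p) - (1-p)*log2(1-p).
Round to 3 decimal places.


H = -0.07*log2(0.07) - 0.93*log2(0.93) = 0.366.

0.366


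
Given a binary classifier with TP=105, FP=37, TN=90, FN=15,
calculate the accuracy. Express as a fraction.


Accuracy = (TP + TN) / (TP + TN + FP + FN) = (105 + 90) / 247 = 15/19.

15/19


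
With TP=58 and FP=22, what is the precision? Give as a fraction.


Precision = TP / (TP + FP) = 58 / 80 = 29/40.

29/40


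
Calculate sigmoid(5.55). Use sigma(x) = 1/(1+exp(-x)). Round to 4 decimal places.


sigma(5.55) = 1/(1+e^(-5.55)) = 1/(1+0.003887) = 1/1.003887 = 0.9961.

0.9961


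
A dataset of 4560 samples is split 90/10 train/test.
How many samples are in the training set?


Test set = 4560 * 10% = 456. Training set = 4560 - 456 = 4104.

4104


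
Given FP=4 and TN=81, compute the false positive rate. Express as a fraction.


FPR = FP / (FP + TN) = 4 / 85 = 4/85.

4/85


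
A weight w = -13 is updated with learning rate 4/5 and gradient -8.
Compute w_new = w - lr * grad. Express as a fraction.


w_new = -13 - 4/5 * -8 = -13 - -32/5 = -33/5.

-33/5


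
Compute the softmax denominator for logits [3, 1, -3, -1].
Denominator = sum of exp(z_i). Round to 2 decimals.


Denom = e^3=20.0855 + e^1=2.7183 + e^-3=0.0498 + e^-1=0.3679. Sum = 23.2215, which rounds to 23.22.

23.22


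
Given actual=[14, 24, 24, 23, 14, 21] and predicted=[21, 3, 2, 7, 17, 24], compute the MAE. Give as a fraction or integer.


MAE = (1/6) * (|14-21|=7 + |24-3|=21 + |24-2|=22 + |23-7|=16 + |14-17|=3 + |21-24|=3). Sum = 72. MAE = 12.

12


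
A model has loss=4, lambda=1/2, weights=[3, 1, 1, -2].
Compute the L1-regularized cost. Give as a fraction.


L1 norm = sum(|w|) = 7. J = 4 + 1/2 * 7 = 15/2.

15/2


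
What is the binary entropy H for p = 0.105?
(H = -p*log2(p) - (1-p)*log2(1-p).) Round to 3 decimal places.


H = -0.105*log2(0.105) - 0.895*log2(0.895) = 0.485.

0.485


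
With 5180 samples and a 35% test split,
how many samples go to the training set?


Test set = 5180 * 35% = 1813. Training set = 5180 - 1813 = 3367.

3367


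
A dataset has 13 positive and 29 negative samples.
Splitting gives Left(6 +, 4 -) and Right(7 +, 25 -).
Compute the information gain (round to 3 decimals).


H(parent) = 0.8926. H(left) = 0.9710, H(right) = 0.7579. Weighted = (10/42)*0.9710 + (32/42)*0.7579 = 0.8086. IG = 0.8926 - 0.8086 = 0.0840, which rounds to 0.084.

0.084


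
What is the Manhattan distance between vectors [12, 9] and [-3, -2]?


d = sum of absolute differences: |12--3|=15 + |9--2|=11 = 26.

26


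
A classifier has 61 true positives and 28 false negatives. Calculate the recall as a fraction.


Recall = TP / (TP + FN) = 61 / 89 = 61/89.

61/89


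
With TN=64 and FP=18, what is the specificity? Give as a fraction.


Specificity = TN / (TN + FP) = 64 / 82 = 32/41.

32/41


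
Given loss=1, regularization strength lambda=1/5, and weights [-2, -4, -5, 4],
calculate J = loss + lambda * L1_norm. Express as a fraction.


L1 norm = sum(|w|) = 15. J = 1 + 1/5 * 15 = 4.

4


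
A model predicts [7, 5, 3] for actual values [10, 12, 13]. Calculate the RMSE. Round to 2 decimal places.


MSE = 52.6667. RMSE = sqrt(52.6667) = 7.26.

7.26


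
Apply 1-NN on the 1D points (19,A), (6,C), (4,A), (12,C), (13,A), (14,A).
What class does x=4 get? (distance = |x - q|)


Distances: |19-4|=15, |6-4|=2, |4-4|=0, |12-4|=8, |13-4|=9, |14-4|=10. 1 nearest: (4,A). Counts: {'A': 1}. Majority class: A.

A


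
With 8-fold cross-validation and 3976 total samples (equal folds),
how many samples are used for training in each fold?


Each validation fold has 3976/8 = 497 samples. Training set = 3976 - 497 = 3479.

3479


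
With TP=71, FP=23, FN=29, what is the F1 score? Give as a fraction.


Precision = 71/94 = 71/94. Recall = 71/100 = 71/100. F1 = 2*P*R/(P+R) = 71/97.

71/97


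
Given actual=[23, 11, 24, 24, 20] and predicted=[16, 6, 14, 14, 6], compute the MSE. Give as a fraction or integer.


MSE = (1/5) * ((23-16)^2=49 + (11-6)^2=25 + (24-14)^2=100 + (24-14)^2=100 + (20-6)^2=196). Sum = 470. MSE = 94.

94


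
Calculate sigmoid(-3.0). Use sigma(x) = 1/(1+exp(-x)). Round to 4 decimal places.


sigma(-3.0) = 1/(1+e^(3.0)) = 1/(1+20.085537) = 1/21.085537 = 0.0474.

0.0474


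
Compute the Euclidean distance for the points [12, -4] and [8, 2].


d = sqrt(sum of squared differences). (12-8)^2=16, (-4-2)^2=36. Sum = 52.

sqrt(52)


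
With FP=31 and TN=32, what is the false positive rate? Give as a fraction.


FPR = FP / (FP + TN) = 31 / 63 = 31/63.

31/63


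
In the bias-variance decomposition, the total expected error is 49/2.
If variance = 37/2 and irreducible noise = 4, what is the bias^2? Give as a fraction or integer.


Total error = bias^2 + variance + irreducible noise. So bias^2 = 49/2 - 37/2 - 4 = 2.

2


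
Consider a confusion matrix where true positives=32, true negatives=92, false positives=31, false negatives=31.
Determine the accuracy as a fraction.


Accuracy = (TP + TN) / (TP + TN + FP + FN) = (32 + 92) / 186 = 2/3.

2/3


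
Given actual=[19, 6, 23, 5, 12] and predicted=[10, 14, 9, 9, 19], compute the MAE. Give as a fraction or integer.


MAE = (1/5) * (|19-10|=9 + |6-14|=8 + |23-9|=14 + |5-9|=4 + |12-19|=7). Sum = 42. MAE = 42/5.

42/5


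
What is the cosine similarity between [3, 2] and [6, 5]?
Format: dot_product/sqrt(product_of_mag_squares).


dot = 28. |a|^2 = 13, |b|^2 = 61. cos = 28/sqrt(793).

28/sqrt(793)


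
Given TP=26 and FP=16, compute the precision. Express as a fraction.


Precision = TP / (TP + FP) = 26 / 42 = 13/21.

13/21


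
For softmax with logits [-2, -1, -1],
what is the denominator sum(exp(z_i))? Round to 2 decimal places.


Denom = e^-2=0.1353 + e^-1=0.3679 + e^-1=0.3679. Sum = 0.8711, which rounds to 0.87.

0.87


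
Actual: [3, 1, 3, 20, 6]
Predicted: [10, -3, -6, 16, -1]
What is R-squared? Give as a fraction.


Mean(y) = 33/5. SS_res = 211. SS_tot = 1186/5. R^2 = 1 - 211/(1186/5) = 131/1186.

131/1186


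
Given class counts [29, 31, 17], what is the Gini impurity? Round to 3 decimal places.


Total = 77. Proportions: 29/77, 31/77, 17/77. sum(p_i^2) = 0.3527. Gini = 1 - 0.3527 = 0.6473, which rounds to 0.647.

0.647


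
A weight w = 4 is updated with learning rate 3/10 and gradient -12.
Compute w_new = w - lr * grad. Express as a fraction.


w_new = 4 - 3/10 * -12 = 4 - -18/5 = 38/5.

38/5


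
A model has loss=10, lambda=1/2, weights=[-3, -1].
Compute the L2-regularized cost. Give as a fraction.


L2 sq norm = sum(w^2) = 10. J = 10 + 1/2 * 10 = 15.

15


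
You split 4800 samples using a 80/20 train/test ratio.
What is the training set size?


Test set = 4800 * 20% = 960. Training set = 4800 - 960 = 3840.

3840


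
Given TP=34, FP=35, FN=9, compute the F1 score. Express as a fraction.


Precision = 34/69 = 34/69. Recall = 34/43 = 34/43. F1 = 2*P*R/(P+R) = 17/28.

17/28


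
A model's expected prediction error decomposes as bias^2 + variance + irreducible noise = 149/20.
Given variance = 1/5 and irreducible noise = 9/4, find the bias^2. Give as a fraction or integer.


Total error = bias^2 + variance + irreducible noise. So bias^2 = 149/20 - 1/5 - 9/4 = 5.

5


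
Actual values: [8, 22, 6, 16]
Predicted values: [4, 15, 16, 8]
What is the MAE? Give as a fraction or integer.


MAE = (1/4) * (|8-4|=4 + |22-15|=7 + |6-16|=10 + |16-8|=8). Sum = 29. MAE = 29/4.

29/4


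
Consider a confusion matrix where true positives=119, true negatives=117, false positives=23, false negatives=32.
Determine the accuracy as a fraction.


Accuracy = (TP + TN) / (TP + TN + FP + FN) = (119 + 117) / 291 = 236/291.

236/291


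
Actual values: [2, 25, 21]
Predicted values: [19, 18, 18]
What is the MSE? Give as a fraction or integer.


MSE = (1/3) * ((2-19)^2=289 + (25-18)^2=49 + (21-18)^2=9). Sum = 347. MSE = 347/3.

347/3


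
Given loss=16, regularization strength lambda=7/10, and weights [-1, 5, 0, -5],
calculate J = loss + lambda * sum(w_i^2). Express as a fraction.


L2 sq norm = sum(w^2) = 51. J = 16 + 7/10 * 51 = 517/10.

517/10


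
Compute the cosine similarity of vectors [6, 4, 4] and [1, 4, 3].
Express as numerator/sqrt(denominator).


dot = 34. |a|^2 = 68, |b|^2 = 26. cos = 34/sqrt(1768).

34/sqrt(1768)


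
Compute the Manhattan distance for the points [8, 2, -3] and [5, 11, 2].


d = sum of absolute differences: |8-5|=3 + |2-11|=9 + |-3-2|=5 = 17.

17


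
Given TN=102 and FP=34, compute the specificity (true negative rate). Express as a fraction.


Specificity = TN / (TN + FP) = 102 / 136 = 3/4.

3/4


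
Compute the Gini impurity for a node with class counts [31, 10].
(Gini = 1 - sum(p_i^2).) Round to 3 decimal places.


Total = 41. Proportions: 31/41, 10/41. sum(p_i^2) = 0.6312. Gini = 1 - 0.6312 = 0.3688, which rounds to 0.369.

0.369


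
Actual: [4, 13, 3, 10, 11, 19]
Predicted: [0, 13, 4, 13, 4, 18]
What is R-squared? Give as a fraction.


Mean(y) = 10. SS_res = 76. SS_tot = 176. R^2 = 1 - 76/(176) = 25/44.

25/44


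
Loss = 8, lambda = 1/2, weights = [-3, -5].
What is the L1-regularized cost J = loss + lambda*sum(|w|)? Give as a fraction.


L1 norm = sum(|w|) = 8. J = 8 + 1/2 * 8 = 12.

12


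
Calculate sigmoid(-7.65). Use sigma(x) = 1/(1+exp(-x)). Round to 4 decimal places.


sigma(-7.65) = 1/(1+e^(7.65)) = 1/(1+2100.645589) = 1/2101.645589 = 0.0005.

0.0005


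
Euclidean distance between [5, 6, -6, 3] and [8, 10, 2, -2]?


d = sqrt(sum of squared differences). (5-8)^2=9, (6-10)^2=16, (-6-2)^2=64, (3--2)^2=25. Sum = 114.

sqrt(114)


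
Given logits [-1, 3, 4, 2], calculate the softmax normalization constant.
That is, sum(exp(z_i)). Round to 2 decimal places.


Denom = e^-1=0.3679 + e^3=20.0855 + e^4=54.5982 + e^2=7.3891. Sum = 82.4407, which rounds to 82.44.

82.44


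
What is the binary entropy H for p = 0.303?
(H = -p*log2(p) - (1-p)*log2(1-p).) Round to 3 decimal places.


H = -0.303*log2(0.303) - 0.697*log2(0.697) = 0.885.

0.885


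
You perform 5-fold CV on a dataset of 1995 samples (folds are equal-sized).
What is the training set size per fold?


Each validation fold has 1995/5 = 399 samples. Training set = 1995 - 399 = 1596.

1596


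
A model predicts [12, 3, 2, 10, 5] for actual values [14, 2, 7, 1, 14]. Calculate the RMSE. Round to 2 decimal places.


MSE = 38.4000. RMSE = sqrt(38.4000) = 6.20.

6.20


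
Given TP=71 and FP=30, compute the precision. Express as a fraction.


Precision = TP / (TP + FP) = 71 / 101 = 71/101.

71/101


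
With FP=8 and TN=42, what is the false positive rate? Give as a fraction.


FPR = FP / (FP + TN) = 8 / 50 = 4/25.

4/25


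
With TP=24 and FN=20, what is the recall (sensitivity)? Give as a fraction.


Recall = TP / (TP + FN) = 24 / 44 = 6/11.

6/11


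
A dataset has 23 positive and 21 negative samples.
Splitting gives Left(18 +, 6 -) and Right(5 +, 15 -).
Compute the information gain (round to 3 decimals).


H(parent) = 0.9985. H(left) = 0.8113, H(right) = 0.8113. Weighted = (24/44)*0.8113 + (20/44)*0.8113 = 0.8113. IG = 0.9985 - 0.8113 = 0.1872, which rounds to 0.187.

0.187


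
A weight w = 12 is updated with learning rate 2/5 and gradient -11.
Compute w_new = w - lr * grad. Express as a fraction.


w_new = 12 - 2/5 * -11 = 12 - -22/5 = 82/5.

82/5


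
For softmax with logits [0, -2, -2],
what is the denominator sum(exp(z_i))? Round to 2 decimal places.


Denom = e^0=1.0000 + e^-2=0.1353 + e^-2=0.1353. Sum = 1.2706, which rounds to 1.27.

1.27


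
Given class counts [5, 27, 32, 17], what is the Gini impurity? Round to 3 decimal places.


Total = 81. Proportions: 5/81, 27/81, 32/81, 17/81. sum(p_i^2) = 0.3150. Gini = 1 - 0.3150 = 0.6850, which rounds to 0.685.

0.685


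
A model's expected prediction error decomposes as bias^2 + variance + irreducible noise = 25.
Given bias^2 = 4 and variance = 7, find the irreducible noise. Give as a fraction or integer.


Total error = bias^2 + variance + irreducible noise. So irreducible noise = 25 - 4 - 7 = 14.

14


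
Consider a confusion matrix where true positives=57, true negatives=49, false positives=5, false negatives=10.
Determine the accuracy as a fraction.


Accuracy = (TP + TN) / (TP + TN + FP + FN) = (57 + 49) / 121 = 106/121.

106/121


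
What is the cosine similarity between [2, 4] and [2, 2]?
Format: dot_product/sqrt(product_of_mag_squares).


dot = 12. |a|^2 = 20, |b|^2 = 8. cos = 12/sqrt(160).

12/sqrt(160)


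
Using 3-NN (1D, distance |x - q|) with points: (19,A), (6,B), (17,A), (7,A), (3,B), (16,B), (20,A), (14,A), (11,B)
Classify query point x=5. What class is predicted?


Distances: |19-5|=14, |6-5|=1, |17-5|=12, |7-5|=2, |3-5|=2, |16-5|=11, |20-5|=15, |14-5|=9, |11-5|=6. 3 nearest: (6,B), (7,A), (3,B). Counts: {'B': 2, 'A': 1}. Majority class: B.

B


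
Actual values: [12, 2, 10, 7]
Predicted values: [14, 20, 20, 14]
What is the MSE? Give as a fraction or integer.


MSE = (1/4) * ((12-14)^2=4 + (2-20)^2=324 + (10-20)^2=100 + (7-14)^2=49). Sum = 477. MSE = 477/4.

477/4


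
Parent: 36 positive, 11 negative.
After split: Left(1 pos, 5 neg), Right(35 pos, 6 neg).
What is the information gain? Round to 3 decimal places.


H(parent) = 0.7850. H(left) = 0.6500, H(right) = 0.6006. Weighted = (6/47)*0.6500 + (41/47)*0.6006 = 0.6069. IG = 0.7850 - 0.6069 = 0.1781, which rounds to 0.178.

0.178


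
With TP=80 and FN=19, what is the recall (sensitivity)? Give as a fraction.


Recall = TP / (TP + FN) = 80 / 99 = 80/99.

80/99


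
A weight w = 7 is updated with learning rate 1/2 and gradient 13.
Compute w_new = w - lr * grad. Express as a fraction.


w_new = 7 - 1/2 * 13 = 7 - 13/2 = 1/2.

1/2


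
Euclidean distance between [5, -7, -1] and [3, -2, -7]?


d = sqrt(sum of squared differences). (5-3)^2=4, (-7--2)^2=25, (-1--7)^2=36. Sum = 65.

sqrt(65)


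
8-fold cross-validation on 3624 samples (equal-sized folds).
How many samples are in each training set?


Each validation fold has 3624/8 = 453 samples. Training set = 3624 - 453 = 3171.

3171


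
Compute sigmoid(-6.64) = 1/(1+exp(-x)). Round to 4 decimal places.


sigma(-6.64) = 1/(1+e^(6.64)) = 1/(1+765.094993) = 1/766.094993 = 0.0013.

0.0013


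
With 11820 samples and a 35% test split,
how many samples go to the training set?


Test set = 11820 * 35% = 4137. Training set = 11820 - 4137 = 7683.

7683


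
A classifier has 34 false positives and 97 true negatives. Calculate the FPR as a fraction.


FPR = FP / (FP + TN) = 34 / 131 = 34/131.

34/131


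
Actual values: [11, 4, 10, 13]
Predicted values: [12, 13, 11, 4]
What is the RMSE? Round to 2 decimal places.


MSE = 41.0000. RMSE = sqrt(41.0000) = 6.40.

6.40


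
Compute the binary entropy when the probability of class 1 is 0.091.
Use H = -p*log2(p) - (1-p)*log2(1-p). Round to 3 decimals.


H = -0.091*log2(0.091) - 0.909*log2(0.909) = 0.440.

0.440


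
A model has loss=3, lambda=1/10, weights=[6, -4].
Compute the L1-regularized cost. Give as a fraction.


L1 norm = sum(|w|) = 10. J = 3 + 1/10 * 10 = 4.

4


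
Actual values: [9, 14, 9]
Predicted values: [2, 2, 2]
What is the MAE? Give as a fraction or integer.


MAE = (1/3) * (|9-2|=7 + |14-2|=12 + |9-2|=7). Sum = 26. MAE = 26/3.

26/3


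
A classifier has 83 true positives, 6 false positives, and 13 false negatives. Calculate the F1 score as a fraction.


Precision = 83/89 = 83/89. Recall = 83/96 = 83/96. F1 = 2*P*R/(P+R) = 166/185.

166/185


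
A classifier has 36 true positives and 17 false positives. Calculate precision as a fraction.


Precision = TP / (TP + FP) = 36 / 53 = 36/53.

36/53


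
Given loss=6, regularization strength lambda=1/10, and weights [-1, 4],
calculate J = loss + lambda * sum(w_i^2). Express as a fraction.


L2 sq norm = sum(w^2) = 17. J = 6 + 1/10 * 17 = 77/10.

77/10


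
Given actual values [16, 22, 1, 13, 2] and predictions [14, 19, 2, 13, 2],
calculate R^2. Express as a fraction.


Mean(y) = 54/5. SS_res = 14. SS_tot = 1654/5. R^2 = 1 - 14/(1654/5) = 792/827.

792/827


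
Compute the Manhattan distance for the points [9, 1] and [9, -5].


d = sum of absolute differences: |9-9|=0 + |1--5|=6 = 6.

6


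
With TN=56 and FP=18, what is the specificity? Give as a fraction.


Specificity = TN / (TN + FP) = 56 / 74 = 28/37.

28/37


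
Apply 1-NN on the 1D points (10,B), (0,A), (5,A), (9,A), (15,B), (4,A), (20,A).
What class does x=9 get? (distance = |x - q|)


Distances: |10-9|=1, |0-9|=9, |5-9|=4, |9-9|=0, |15-9|=6, |4-9|=5, |20-9|=11. 1 nearest: (9,A). Counts: {'A': 1}. Majority class: A.

A


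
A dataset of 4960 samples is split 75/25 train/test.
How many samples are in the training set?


Test set = 4960 * 25% = 1240. Training set = 4960 - 1240 = 3720.

3720


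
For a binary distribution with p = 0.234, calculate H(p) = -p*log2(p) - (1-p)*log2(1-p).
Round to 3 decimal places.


H = -0.234*log2(0.234) - 0.766*log2(0.766) = 0.785.

0.785


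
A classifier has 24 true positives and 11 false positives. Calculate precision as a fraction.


Precision = TP / (TP + FP) = 24 / 35 = 24/35.

24/35


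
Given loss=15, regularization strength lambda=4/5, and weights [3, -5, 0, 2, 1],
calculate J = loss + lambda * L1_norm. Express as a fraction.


L1 norm = sum(|w|) = 11. J = 15 + 4/5 * 11 = 119/5.

119/5


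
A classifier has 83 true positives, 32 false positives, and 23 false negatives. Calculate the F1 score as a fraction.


Precision = 83/115 = 83/115. Recall = 83/106 = 83/106. F1 = 2*P*R/(P+R) = 166/221.

166/221


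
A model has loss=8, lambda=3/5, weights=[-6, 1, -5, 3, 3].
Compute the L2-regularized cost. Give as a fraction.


L2 sq norm = sum(w^2) = 80. J = 8 + 3/5 * 80 = 56.

56


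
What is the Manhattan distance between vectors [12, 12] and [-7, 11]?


d = sum of absolute differences: |12--7|=19 + |12-11|=1 = 20.

20


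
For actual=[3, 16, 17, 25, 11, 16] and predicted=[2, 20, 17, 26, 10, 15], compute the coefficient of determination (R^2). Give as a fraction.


Mean(y) = 44/3. SS_res = 20. SS_tot = 796/3. R^2 = 1 - 20/(796/3) = 184/199.

184/199


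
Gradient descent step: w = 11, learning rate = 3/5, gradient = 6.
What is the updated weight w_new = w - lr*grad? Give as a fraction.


w_new = 11 - 3/5 * 6 = 11 - 18/5 = 37/5.

37/5


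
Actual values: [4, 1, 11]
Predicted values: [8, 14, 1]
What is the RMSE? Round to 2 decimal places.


MSE = 95.0000. RMSE = sqrt(95.0000) = 9.75.

9.75


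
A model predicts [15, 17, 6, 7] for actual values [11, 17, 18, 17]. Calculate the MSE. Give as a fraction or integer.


MSE = (1/4) * ((11-15)^2=16 + (17-17)^2=0 + (18-6)^2=144 + (17-7)^2=100). Sum = 260. MSE = 65.

65


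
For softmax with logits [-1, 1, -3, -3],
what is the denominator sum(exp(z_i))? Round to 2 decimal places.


Denom = e^-1=0.3679 + e^1=2.7183 + e^-3=0.0498 + e^-3=0.0498. Sum = 3.1858, which rounds to 3.19.

3.19


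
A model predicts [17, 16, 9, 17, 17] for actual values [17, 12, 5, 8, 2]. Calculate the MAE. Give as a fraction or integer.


MAE = (1/5) * (|17-17|=0 + |12-16|=4 + |5-9|=4 + |8-17|=9 + |2-17|=15). Sum = 32. MAE = 32/5.

32/5


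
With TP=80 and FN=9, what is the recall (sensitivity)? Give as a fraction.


Recall = TP / (TP + FN) = 80 / 89 = 80/89.

80/89


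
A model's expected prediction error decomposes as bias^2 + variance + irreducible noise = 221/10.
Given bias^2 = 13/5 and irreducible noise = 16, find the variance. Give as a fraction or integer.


Total error = bias^2 + variance + irreducible noise. So variance = 221/10 - 13/5 - 16 = 7/2.

7/2


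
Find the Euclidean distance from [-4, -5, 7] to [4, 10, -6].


d = sqrt(sum of squared differences). (-4-4)^2=64, (-5-10)^2=225, (7--6)^2=169. Sum = 458.

sqrt(458)


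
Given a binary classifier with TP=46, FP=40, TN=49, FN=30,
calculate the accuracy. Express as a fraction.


Accuracy = (TP + TN) / (TP + TN + FP + FN) = (46 + 49) / 165 = 19/33.

19/33


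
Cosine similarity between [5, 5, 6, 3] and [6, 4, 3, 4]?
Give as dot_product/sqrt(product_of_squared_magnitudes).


dot = 80. |a|^2 = 95, |b|^2 = 77. cos = 80/sqrt(7315).

80/sqrt(7315)


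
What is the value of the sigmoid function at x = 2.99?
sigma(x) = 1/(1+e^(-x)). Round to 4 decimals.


sigma(2.99) = 1/(1+e^(-2.99)) = 1/(1+0.050287) = 1/1.050287 = 0.9521.

0.9521


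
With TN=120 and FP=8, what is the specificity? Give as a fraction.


Specificity = TN / (TN + FP) = 120 / 128 = 15/16.

15/16


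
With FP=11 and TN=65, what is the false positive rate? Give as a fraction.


FPR = FP / (FP + TN) = 11 / 76 = 11/76.

11/76


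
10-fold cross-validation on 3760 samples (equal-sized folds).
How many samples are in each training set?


Each validation fold has 3760/10 = 376 samples. Training set = 3760 - 376 = 3384.

3384


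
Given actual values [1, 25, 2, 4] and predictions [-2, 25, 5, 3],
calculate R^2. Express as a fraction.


Mean(y) = 8. SS_res = 19. SS_tot = 390. R^2 = 1 - 19/(390) = 371/390.

371/390


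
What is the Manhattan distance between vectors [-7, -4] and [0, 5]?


d = sum of absolute differences: |-7-0|=7 + |-4-5|=9 = 16.

16


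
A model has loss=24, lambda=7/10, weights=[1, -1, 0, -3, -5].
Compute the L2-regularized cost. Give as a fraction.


L2 sq norm = sum(w^2) = 36. J = 24 + 7/10 * 36 = 246/5.

246/5


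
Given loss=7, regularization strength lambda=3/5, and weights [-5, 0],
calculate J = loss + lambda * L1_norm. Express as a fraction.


L1 norm = sum(|w|) = 5. J = 7 + 3/5 * 5 = 10.

10


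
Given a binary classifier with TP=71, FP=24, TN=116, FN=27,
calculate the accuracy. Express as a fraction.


Accuracy = (TP + TN) / (TP + TN + FP + FN) = (71 + 116) / 238 = 11/14.

11/14


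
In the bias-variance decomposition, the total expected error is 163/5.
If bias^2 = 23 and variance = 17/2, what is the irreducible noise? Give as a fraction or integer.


Total error = bias^2 + variance + irreducible noise. So irreducible noise = 163/5 - 23 - 17/2 = 11/10.

11/10


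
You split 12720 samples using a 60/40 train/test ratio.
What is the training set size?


Test set = 12720 * 40% = 5088. Training set = 12720 - 5088 = 7632.

7632


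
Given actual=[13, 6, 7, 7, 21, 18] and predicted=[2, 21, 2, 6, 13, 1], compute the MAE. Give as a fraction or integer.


MAE = (1/6) * (|13-2|=11 + |6-21|=15 + |7-2|=5 + |7-6|=1 + |21-13|=8 + |18-1|=17). Sum = 57. MAE = 19/2.

19/2


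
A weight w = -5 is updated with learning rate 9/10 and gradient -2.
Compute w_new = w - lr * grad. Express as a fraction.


w_new = -5 - 9/10 * -2 = -5 - -9/5 = -16/5.

-16/5


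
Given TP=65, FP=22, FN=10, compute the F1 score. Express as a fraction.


Precision = 65/87 = 65/87. Recall = 65/75 = 13/15. F1 = 2*P*R/(P+R) = 65/81.

65/81


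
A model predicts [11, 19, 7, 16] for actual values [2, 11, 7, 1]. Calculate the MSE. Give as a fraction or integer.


MSE = (1/4) * ((2-11)^2=81 + (11-19)^2=64 + (7-7)^2=0 + (1-16)^2=225). Sum = 370. MSE = 185/2.

185/2


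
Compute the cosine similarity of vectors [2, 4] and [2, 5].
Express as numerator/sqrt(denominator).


dot = 24. |a|^2 = 20, |b|^2 = 29. cos = 24/sqrt(580).

24/sqrt(580)


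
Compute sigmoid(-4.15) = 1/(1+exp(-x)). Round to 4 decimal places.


sigma(-4.15) = 1/(1+e^(4.15)) = 1/(1+63.434000) = 1/64.434000 = 0.0155.

0.0155


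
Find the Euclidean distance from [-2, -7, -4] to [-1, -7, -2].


d = sqrt(sum of squared differences). (-2--1)^2=1, (-7--7)^2=0, (-4--2)^2=4. Sum = 5.

sqrt(5)


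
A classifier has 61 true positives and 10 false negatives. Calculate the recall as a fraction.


Recall = TP / (TP + FN) = 61 / 71 = 61/71.

61/71


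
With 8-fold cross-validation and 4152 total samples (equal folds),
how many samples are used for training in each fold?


Each validation fold has 4152/8 = 519 samples. Training set = 4152 - 519 = 3633.

3633


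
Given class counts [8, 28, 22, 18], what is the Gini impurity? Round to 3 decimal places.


Total = 76. Proportions: 8/76, 28/76, 22/76, 18/76. sum(p_i^2) = 0.2867. Gini = 1 - 0.2867 = 0.7133, which rounds to 0.713.

0.713


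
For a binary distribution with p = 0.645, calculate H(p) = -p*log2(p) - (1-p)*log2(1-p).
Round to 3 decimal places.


H = -0.645*log2(0.645) - 0.355*log2(0.355) = 0.938.

0.938


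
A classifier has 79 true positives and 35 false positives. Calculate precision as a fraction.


Precision = TP / (TP + FP) = 79 / 114 = 79/114.

79/114


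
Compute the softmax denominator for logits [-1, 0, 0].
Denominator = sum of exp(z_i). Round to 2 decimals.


Denom = e^-1=0.3679 + e^0=1.0000 + e^0=1.0000. Sum = 2.3679, which rounds to 2.37.

2.37


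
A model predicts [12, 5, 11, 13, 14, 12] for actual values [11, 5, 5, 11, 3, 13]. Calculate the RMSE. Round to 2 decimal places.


MSE = 27.1667. RMSE = sqrt(27.1667) = 5.21.

5.21


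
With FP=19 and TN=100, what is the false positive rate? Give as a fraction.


FPR = FP / (FP + TN) = 19 / 119 = 19/119.

19/119


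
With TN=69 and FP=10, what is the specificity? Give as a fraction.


Specificity = TN / (TN + FP) = 69 / 79 = 69/79.

69/79


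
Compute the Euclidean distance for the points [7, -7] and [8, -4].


d = sqrt(sum of squared differences). (7-8)^2=1, (-7--4)^2=9. Sum = 10.

sqrt(10)


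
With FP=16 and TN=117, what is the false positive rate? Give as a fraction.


FPR = FP / (FP + TN) = 16 / 133 = 16/133.

16/133


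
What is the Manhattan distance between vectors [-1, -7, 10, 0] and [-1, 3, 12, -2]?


d = sum of absolute differences: |-1--1|=0 + |-7-3|=10 + |10-12|=2 + |0--2|=2 = 14.

14


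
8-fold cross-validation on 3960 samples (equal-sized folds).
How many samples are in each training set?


Each validation fold has 3960/8 = 495 samples. Training set = 3960 - 495 = 3465.

3465


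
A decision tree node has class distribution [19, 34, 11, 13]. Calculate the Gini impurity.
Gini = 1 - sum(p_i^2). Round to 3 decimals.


Total = 77. Proportions: 19/77, 34/77, 11/77, 13/77. sum(p_i^2) = 0.3048. Gini = 1 - 0.3048 = 0.6952, which rounds to 0.695.

0.695


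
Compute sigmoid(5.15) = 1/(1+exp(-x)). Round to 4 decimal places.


sigma(5.15) = 1/(1+e^(-5.15)) = 1/(1+0.005799) = 1/1.005799 = 0.9942.

0.9942


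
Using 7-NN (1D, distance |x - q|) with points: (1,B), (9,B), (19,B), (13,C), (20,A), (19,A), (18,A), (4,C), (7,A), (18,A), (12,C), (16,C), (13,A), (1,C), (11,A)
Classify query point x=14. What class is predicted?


Distances: |1-14|=13, |9-14|=5, |19-14|=5, |13-14|=1, |20-14|=6, |19-14|=5, |18-14|=4, |4-14|=10, |7-14|=7, |18-14|=4, |12-14|=2, |16-14|=2, |13-14|=1, |1-14|=13, |11-14|=3. 7 nearest: (13,A), (13,C), (12,C), (16,C), (11,A), (18,A), (18,A). Counts: {'A': 4, 'C': 3}. Majority class: A.

A


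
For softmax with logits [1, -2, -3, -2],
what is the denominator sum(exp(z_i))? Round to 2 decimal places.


Denom = e^1=2.7183 + e^-2=0.1353 + e^-3=0.0498 + e^-2=0.1353. Sum = 3.0387, which rounds to 3.04.

3.04


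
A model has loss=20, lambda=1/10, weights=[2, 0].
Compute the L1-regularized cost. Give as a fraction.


L1 norm = sum(|w|) = 2. J = 20 + 1/10 * 2 = 101/5.

101/5


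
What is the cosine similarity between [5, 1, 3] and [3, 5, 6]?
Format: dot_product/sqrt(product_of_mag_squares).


dot = 38. |a|^2 = 35, |b|^2 = 70. cos = 38/sqrt(2450).

38/sqrt(2450)


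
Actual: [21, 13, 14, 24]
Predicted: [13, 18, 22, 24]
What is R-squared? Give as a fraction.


Mean(y) = 18. SS_res = 153. SS_tot = 86. R^2 = 1 - 153/(86) = -67/86.

-67/86


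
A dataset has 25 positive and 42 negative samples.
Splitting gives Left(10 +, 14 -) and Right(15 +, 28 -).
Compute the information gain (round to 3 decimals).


H(parent) = 0.9530. H(left) = 0.9799, H(right) = 0.9330. Weighted = (24/67)*0.9799 + (43/67)*0.9330 = 0.9498. IG = 0.9530 - 0.9498 = 0.0032, which rounds to 0.003.

0.003


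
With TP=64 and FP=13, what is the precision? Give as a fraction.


Precision = TP / (TP + FP) = 64 / 77 = 64/77.

64/77


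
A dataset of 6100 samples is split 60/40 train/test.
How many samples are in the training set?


Test set = 6100 * 40% = 2440. Training set = 6100 - 2440 = 3660.

3660


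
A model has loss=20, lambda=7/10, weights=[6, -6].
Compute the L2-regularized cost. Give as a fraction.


L2 sq norm = sum(w^2) = 72. J = 20 + 7/10 * 72 = 352/5.

352/5


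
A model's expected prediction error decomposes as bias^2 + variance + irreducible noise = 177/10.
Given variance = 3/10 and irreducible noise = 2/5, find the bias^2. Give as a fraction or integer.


Total error = bias^2 + variance + irreducible noise. So bias^2 = 177/10 - 3/10 - 2/5 = 17.

17


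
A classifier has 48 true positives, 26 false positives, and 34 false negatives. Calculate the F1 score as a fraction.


Precision = 48/74 = 24/37. Recall = 48/82 = 24/41. F1 = 2*P*R/(P+R) = 8/13.

8/13


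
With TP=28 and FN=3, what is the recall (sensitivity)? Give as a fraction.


Recall = TP / (TP + FN) = 28 / 31 = 28/31.

28/31


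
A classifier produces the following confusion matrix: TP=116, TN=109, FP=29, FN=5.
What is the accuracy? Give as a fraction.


Accuracy = (TP + TN) / (TP + TN + FP + FN) = (116 + 109) / 259 = 225/259.

225/259


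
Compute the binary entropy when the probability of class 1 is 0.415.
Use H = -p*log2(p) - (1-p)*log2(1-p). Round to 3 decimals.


H = -0.415*log2(0.415) - 0.585*log2(0.585) = 0.979.

0.979


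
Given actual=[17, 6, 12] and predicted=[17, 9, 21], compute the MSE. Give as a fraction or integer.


MSE = (1/3) * ((17-17)^2=0 + (6-9)^2=9 + (12-21)^2=81). Sum = 90. MSE = 30.

30


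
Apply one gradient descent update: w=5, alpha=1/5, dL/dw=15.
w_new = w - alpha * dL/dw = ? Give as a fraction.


w_new = 5 - 1/5 * 15 = 5 - 3 = 2.

2


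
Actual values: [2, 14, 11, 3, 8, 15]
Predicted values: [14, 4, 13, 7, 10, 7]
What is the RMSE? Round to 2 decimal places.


MSE = 55.3333. RMSE = sqrt(55.3333) = 7.44.

7.44


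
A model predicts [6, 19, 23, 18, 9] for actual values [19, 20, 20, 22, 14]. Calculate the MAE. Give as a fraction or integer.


MAE = (1/5) * (|19-6|=13 + |20-19|=1 + |20-23|=3 + |22-18|=4 + |14-9|=5). Sum = 26. MAE = 26/5.

26/5
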